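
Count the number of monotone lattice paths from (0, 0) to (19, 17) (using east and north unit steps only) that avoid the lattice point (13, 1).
Number of paths = 8596452018

Total paths from (0, 0) to (19, 17): C(36, 19) = 8597496600. Paths through (13, 1): (paths (0, 0) → (13, 1)) × (paths (13, 1) → (19, 17)) = C(14, 13) · C(22, 6) = 14 · 74613 = 1044582. Avoidance count = 8597496600 − 1044582 = 8596452018.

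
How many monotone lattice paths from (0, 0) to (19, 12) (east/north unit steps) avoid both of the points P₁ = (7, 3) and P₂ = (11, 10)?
Number of paths = 91758705

Inclusion–exclusion. Total paths: C(31, 19) = 141120525. Through P₁: C(10, 7)·C(21, 12) = 35271600. Through P₂: C(21, 11)·C(10, 8) = 15872220. Since P₁ is strictly southwest of P₂, a monotone path through both must visit P₁ then P₂; paths through both = C(10, 7)·C(11, 4)·C(10, 8) = 1782000. Avoid both = 141120525 − 35271600 − 15872220 + 1782000 = 91758705.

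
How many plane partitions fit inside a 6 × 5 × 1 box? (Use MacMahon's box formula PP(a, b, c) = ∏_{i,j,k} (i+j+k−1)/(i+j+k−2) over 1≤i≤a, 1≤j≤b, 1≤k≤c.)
PP(6, 5, 1) = 462

Evaluate the triple product over i = 1..6, j = 1..5, k = 1..1. The factors are (2/1) · (3/2) · (4/3) · (5/4) · (6/5) · (3/2) · (4/3) · (5/4) · … (30 factors total). The numerators and denominators telescope so the product is an integer; carrying out the multiplication exactly gives PP(6, 5, 1) = 462.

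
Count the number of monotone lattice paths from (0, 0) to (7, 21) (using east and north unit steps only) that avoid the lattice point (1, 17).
Number of paths = 1180260

Total paths from (0, 0) to (7, 21): C(28, 7) = 1184040. Paths through (1, 17): (paths (0, 0) → (1, 17)) × (paths (1, 17) → (7, 21)) = C(18, 1) · C(10, 6) = 18 · 210 = 3780. Avoidance count = 1184040 − 3780 = 1180260.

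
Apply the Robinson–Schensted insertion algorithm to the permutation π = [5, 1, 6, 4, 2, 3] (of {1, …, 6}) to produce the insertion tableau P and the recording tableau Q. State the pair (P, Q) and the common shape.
P = [1, 2, 3] / [4, 6] / [5];  Q = [1, 3, 6] / [2, 4] / [5];  common shape = (3, 2, 1)

Row-insert the values π_1, π_2, … into P one at a time, bumping the leftmost entry strictly greater than the inserted value down to the next row. The recording tableau Q records, in position (i, j), the step at which that cell was added to P.
  Insert 5 (step 1): P = [5];  Q = [1]
  Insert 1 (step 2): P = [1] / [5];  Q = [1] / [2]
  Insert 6 (step 3): P = [1, 6] / [5];  Q = [1, 3] / [2]
  Insert 4 (step 4): P = [1, 4] / [5, 6];  Q = [1, 3] / [2, 4]
  Insert 2 (step 5): P = [1, 2] / [4, 6] / [5];  Q = [1, 3] / [2, 4] / [5]
  Insert 3 (step 6): P = [1, 2, 3] / [4, 6] / [5];  Q = [1, 3, 6] / [2, 4] / [5]
Final shape: (3, 2, 1).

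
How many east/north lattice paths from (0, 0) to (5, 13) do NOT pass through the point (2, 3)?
Number of paths = 5708

Total paths from (0, 0) to (5, 13): C(18, 5) = 8568. Paths through (2, 3): (paths (0, 0) → (2, 3)) × (paths (2, 3) → (5, 13)) = C(5, 2) · C(13, 3) = 10 · 286 = 2860. Avoidance count = 8568 − 2860 = 5708.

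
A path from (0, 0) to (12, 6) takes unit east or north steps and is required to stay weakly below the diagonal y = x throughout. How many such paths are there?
Number of paths = 9996

By the reflection principle (André's argument), the number of monotone paths to (12, 6) with n ≤ m that never go above y = x is C(18, 12) − C(18, 13) = 18564 − 8568 = 9996.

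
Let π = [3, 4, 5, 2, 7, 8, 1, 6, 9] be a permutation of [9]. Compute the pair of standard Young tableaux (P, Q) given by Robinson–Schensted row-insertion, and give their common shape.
P = [1, 4, 5, 6, 8, 9] / [2, 7] / [3];  Q = [1, 2, 3, 5, 6, 9] / [4, 8] / [7];  common shape = (6, 2, 1)

Row-insert the values π_1, π_2, … into P one at a time, bumping the leftmost entry strictly greater than the inserted value down to the next row. The recording tableau Q records, in position (i, j), the step at which that cell was added to P.
  Insert 3 (step 1): P = [3];  Q = [1]
  Insert 4 (step 2): P = [3, 4];  Q = [1, 2]
  Insert 5 (step 3): P = [3, 4, 5];  Q = [1, 2, 3]
  Insert 2 (step 4): P = [2, 4, 5] / [3];  Q = [1, 2, 3] / [4]
  Insert 7 (step 5): P = [2, 4, 5, 7] / [3];  Q = [1, 2, 3, 5] / [4]
  Insert 8 (step 6): P = [2, 4, 5, 7, 8] / [3];  Q = [1, 2, 3, 5, 6] / [4]
  Insert 1 (step 7): P = [1, 4, 5, 7, 8] / [2] / [3];  Q = [1, 2, 3, 5, 6] / [4] / [7]
  Insert 6 (step 8): P = [1, 4, 5, 6, 8] / [2, 7] / [3];  Q = [1, 2, 3, 5, 6] / [4, 8] / [7]
  Insert 9 (step 9): P = [1, 4, 5, 6, 8, 9] / [2, 7] / [3];  Q = [1, 2, 3, 5, 6, 9] / [4, 8] / [7]
Final shape: (6, 2, 1).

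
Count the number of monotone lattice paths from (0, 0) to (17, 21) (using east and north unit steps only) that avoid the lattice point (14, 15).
Number of paths = 22266207540

Total paths from (0, 0) to (17, 21): C(38, 17) = 28781143380. Paths through (14, 15): (paths (0, 0) → (14, 15)) × (paths (14, 15) → (17, 21)) = C(29, 14) · C(9, 3) = 77558760 · 84 = 6514935840. Avoidance count = 28781143380 − 6514935840 = 22266207540.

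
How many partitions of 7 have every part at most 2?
p(7, parts ≤ 2) = 4

Partitions of 7 with all parts ≤ 2: 2+2+2+1, 2+2+1+1+1, 2+1+1+1+1+1, 1+1+1+1+1+1+1. Count = 4.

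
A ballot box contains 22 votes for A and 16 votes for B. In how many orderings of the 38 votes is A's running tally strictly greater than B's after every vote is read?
Strict-lead orderings = 3511574910

Total orderings of the 38 votes with 22 for A: C(38, 22) = 22239974430. By the Bertrand ballot formula (Cycle Lemma / reflection principle), the number of orderings in which A is strictly ahead of B throughout is (p − q)/(p + q) · C(p + q, p) = (22 − 16)/(22 + 16) · 22239974430 = 3511574910.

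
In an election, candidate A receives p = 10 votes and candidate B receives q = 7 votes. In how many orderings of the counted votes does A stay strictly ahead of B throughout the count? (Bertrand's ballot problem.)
Strict-lead orderings = 3432

Total orderings of the 17 votes with 10 for A: C(17, 10) = 19448. By the Bertrand ballot formula (Cycle Lemma / reflection principle), the number of orderings in which A is strictly ahead of B throughout is (p − q)/(p + q) · C(p + q, p) = (10 − 7)/(10 + 7) · 19448 = 3432.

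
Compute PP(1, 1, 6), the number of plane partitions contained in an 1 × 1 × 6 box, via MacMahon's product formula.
PP(1, 1, 6) = 7

Evaluate the triple product over i = 1..1, j = 1..1, k = 1..6. The factors are (2/1) · (3/2) · (4/3) · (5/4) · (6/5) · (7/6). The numerators and denominators telescope so the product is an integer; carrying out the multiplication exactly gives PP(1, 1, 6) = 7.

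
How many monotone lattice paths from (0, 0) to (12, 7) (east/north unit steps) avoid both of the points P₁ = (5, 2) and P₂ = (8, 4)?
Number of paths = 23781

Inclusion–exclusion. Total paths: C(19, 12) = 50388. Through P₁: C(7, 5)·C(12, 7) = 16632. Through P₂: C(12, 8)·C(7, 4) = 17325. Since P₁ is strictly southwest of P₂, a monotone path through both must visit P₁ then P₂; paths through both = C(7, 5)·C(5, 3)·C(7, 4) = 7350. Avoid both = 50388 − 16632 − 17325 + 7350 = 23781.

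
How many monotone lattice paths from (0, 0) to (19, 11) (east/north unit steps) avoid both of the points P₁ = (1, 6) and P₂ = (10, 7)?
Number of paths = 40536487

Inclusion–exclusion. Total paths: C(30, 19) = 54627300. Through P₁: C(7, 1)·C(23, 18) = 235543. Through P₂: C(17, 10)·C(13, 9) = 13905320. Since P₁ is strictly southwest of P₂, a monotone path through both must visit P₁ then P₂; paths through both = C(7, 1)·C(10, 9)·C(13, 9) = 50050. Avoid both = 54627300 − 235543 − 13905320 + 50050 = 40536487.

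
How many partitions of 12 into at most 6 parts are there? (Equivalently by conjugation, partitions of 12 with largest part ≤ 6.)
p(12, parts ≤ 6) = 58

Partitions of 12 with all parts ≤ 6: 6+6, 6+5+1, 6+4+2, 6+4+1+1, 6+3+3, 6+3+2+1, 6+3+1+1+1, 6+2+2+2, 6+2+2+1+1, 6+2+1+1+1+1, 6+1+1+1+1+1+1, 5+5+2, 5+5+1+1, 5+4+3, 5+4+2+1, 5+4+1+1+1, 5+3+3+1, 5+3+2+2, 5+3+2+1+1, 5+3+1+1+1+1, 5+2+2+2+1, 5+2+2+1+1+1, 5+2+1+1+1+1+1, 5+1+1+1+1+1+1+1, 4+4+4, 4+4+3+1, 4+4+2+2, 4+4+2+1+1, 4+4+1+1+1+1, 4+3+3+2, … (58 total). Count = 58.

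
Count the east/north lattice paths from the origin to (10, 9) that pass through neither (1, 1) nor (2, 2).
Number of paths = 30888

Inclusion–exclusion. Total paths: C(19, 10) = 92378. Through P₁: C(2, 1)·C(17, 9) = 48620. Through P₂: C(4, 2)·C(15, 8) = 38610. Since P₁ is strictly southwest of P₂, a monotone path through both must visit P₁ then P₂; paths through both = C(2, 1)·C(2, 1)·C(15, 8) = 25740. Avoid both = 92378 − 48620 − 38610 + 25740 = 30888.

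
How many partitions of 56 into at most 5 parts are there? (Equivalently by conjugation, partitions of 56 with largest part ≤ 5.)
p(56, parts ≤ 5) = 5608

Use the recurrence p(n, m) = p(n, m−1) + p(n−m, m): either the largest part is < m (count p(n, m−1)) or the largest part is exactly m (remove one copy of m, count p(n−m, m)). With p(0, ·) = 1 this gives p(56, parts ≤ 5) = 5608. (By conjugating Young diagrams, this also counts partitions of 56 into at most 5 parts.)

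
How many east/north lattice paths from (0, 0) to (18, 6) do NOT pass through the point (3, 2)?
Number of paths = 95836

Total paths from (0, 0) to (18, 6): C(24, 18) = 134596. Paths through (3, 2): (paths (0, 0) → (3, 2)) × (paths (3, 2) → (18, 6)) = C(5, 3) · C(19, 15) = 10 · 3876 = 38760. Avoidance count = 134596 − 38760 = 95836.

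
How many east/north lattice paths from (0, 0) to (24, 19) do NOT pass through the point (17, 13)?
Number of paths = 594964529250

Total paths from (0, 0) to (24, 19): C(43, 24) = 800472431850. Paths through (17, 13): (paths (0, 0) → (17, 13)) × (paths (17, 13) → (24, 19)) = C(30, 17) · C(13, 7) = 119759850 · 1716 = 205507902600. Avoidance count = 800472431850 − 205507902600 = 594964529250.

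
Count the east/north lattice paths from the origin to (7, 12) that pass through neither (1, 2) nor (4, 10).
Number of paths = 21304

Inclusion–exclusion. Total paths: C(19, 7) = 50388. Through P₁: C(3, 1)·C(16, 6) = 24024. Through P₂: C(14, 4)·C(5, 3) = 10010. Since P₁ is strictly southwest of P₂, a monotone path through both must visit P₁ then P₂; paths through both = C(3, 1)·C(11, 3)·C(5, 3) = 4950. Avoid both = 50388 − 24024 − 10010 + 4950 = 21304.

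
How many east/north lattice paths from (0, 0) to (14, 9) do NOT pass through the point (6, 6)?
Number of paths = 664730

Total paths from (0, 0) to (14, 9): C(23, 14) = 817190. Paths through (6, 6): (paths (0, 0) → (6, 6)) × (paths (6, 6) → (14, 9)) = C(12, 6) · C(11, 8) = 924 · 165 = 152460. Avoidance count = 817190 − 152460 = 664730.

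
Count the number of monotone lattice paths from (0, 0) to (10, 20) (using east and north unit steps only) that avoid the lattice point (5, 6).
Number of paths = 24672879

Total paths from (0, 0) to (10, 20): C(30, 10) = 30045015. Paths through (5, 6): (paths (0, 0) → (5, 6)) × (paths (5, 6) → (10, 20)) = C(11, 5) · C(19, 5) = 462 · 11628 = 5372136. Avoidance count = 30045015 − 5372136 = 24672879.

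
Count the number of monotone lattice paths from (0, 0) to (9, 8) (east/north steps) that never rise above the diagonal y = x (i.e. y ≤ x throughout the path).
Number of paths = 4862

By the reflection principle (André's argument), the number of monotone paths to (9, 8) with n ≤ m that never go above y = x is C(17, 9) − C(17, 10) = 24310 − 19448 = 4862.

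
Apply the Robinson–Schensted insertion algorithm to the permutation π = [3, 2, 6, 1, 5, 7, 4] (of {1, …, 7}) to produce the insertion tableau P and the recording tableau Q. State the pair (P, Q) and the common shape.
P = [1, 4, 7] / [2, 5] / [3, 6];  Q = [1, 3, 6] / [2, 5] / [4, 7];  common shape = (3, 2, 2)

Row-insert the values π_1, π_2, … into P one at a time, bumping the leftmost entry strictly greater than the inserted value down to the next row. The recording tableau Q records, in position (i, j), the step at which that cell was added to P.
  Insert 3 (step 1): P = [3];  Q = [1]
  Insert 2 (step 2): P = [2] / [3];  Q = [1] / [2]
  Insert 6 (step 3): P = [2, 6] / [3];  Q = [1, 3] / [2]
  Insert 1 (step 4): P = [1, 6] / [2] / [3];  Q = [1, 3] / [2] / [4]
  Insert 5 (step 5): P = [1, 5] / [2, 6] / [3];  Q = [1, 3] / [2, 5] / [4]
  Insert 7 (step 6): P = [1, 5, 7] / [2, 6] / [3];  Q = [1, 3, 6] / [2, 5] / [4]
  Insert 4 (step 7): P = [1, 4, 7] / [2, 5] / [3, 6];  Q = [1, 3, 6] / [2, 5] / [4, 7]
Final shape: (3, 2, 2).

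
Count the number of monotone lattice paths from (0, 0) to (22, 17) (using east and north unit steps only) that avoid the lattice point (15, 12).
Number of paths = 37253100690

Total paths from (0, 0) to (22, 17): C(39, 22) = 51021117810. Paths through (15, 12): (paths (0, 0) → (15, 12)) × (paths (15, 12) → (22, 17)) = C(27, 15) · C(12, 7) = 17383860 · 792 = 13768017120. Avoidance count = 51021117810 − 13768017120 = 37253100690.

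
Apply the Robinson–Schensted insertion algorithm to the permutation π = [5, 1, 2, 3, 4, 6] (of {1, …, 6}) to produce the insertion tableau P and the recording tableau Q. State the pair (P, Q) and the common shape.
P = [1, 2, 3, 4, 6] / [5];  Q = [1, 3, 4, 5, 6] / [2];  common shape = (5, 1)

Row-insert the values π_1, π_2, … into P one at a time, bumping the leftmost entry strictly greater than the inserted value down to the next row. The recording tableau Q records, in position (i, j), the step at which that cell was added to P.
  Insert 5 (step 1): P = [5];  Q = [1]
  Insert 1 (step 2): P = [1] / [5];  Q = [1] / [2]
  Insert 2 (step 3): P = [1, 2] / [5];  Q = [1, 3] / [2]
  Insert 3 (step 4): P = [1, 2, 3] / [5];  Q = [1, 3, 4] / [2]
  Insert 4 (step 5): P = [1, 2, 3, 4] / [5];  Q = [1, 3, 4, 5] / [2]
  Insert 6 (step 6): P = [1, 2, 3, 4, 6] / [5];  Q = [1, 3, 4, 5, 6] / [2]
Final shape: (5, 1).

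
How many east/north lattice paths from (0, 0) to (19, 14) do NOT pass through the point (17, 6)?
Number of paths = 814266585

Total paths from (0, 0) to (19, 14): C(33, 19) = 818809200. Paths through (17, 6): (paths (0, 0) → (17, 6)) × (paths (17, 6) → (19, 14)) = C(23, 17) · C(10, 2) = 100947 · 45 = 4542615. Avoidance count = 818809200 − 4542615 = 814266585.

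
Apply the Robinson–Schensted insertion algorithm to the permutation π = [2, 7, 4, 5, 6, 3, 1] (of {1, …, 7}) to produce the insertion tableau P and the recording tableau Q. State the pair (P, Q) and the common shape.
P = [1, 3, 5, 6] / [2] / [4] / [7];  Q = [1, 2, 4, 5] / [3] / [6] / [7];  common shape = (4, 1, 1, 1)

Row-insert the values π_1, π_2, … into P one at a time, bumping the leftmost entry strictly greater than the inserted value down to the next row. The recording tableau Q records, in position (i, j), the step at which that cell was added to P.
  Insert 2 (step 1): P = [2];  Q = [1]
  Insert 7 (step 2): P = [2, 7];  Q = [1, 2]
  Insert 4 (step 3): P = [2, 4] / [7];  Q = [1, 2] / [3]
  Insert 5 (step 4): P = [2, 4, 5] / [7];  Q = [1, 2, 4] / [3]
  Insert 6 (step 5): P = [2, 4, 5, 6] / [7];  Q = [1, 2, 4, 5] / [3]
  Insert 3 (step 6): P = [2, 3, 5, 6] / [4] / [7];  Q = [1, 2, 4, 5] / [3] / [6]
  Insert 1 (step 7): P = [1, 3, 5, 6] / [2] / [4] / [7];  Q = [1, 2, 4, 5] / [3] / [6] / [7]
Final shape: (4, 1, 1, 1).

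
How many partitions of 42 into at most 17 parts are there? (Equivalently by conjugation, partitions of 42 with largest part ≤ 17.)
p(42, parts ≤ 17) = 45864

Use the recurrence p(n, m) = p(n, m−1) + p(n−m, m): either the largest part is < m (count p(n, m−1)) or the largest part is exactly m (remove one copy of m, count p(n−m, m)). With p(0, ·) = 1 this gives p(42, parts ≤ 17) = 45864. (By conjugating Young diagrams, this also counts partitions of 42 into at most 17 parts.)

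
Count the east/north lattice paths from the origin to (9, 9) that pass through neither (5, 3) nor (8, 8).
Number of paths = 17392

Inclusion–exclusion. Total paths: C(18, 9) = 48620. Through P₁: C(8, 5)·C(10, 4) = 11760. Through P₂: C(16, 8)·C(2, 1) = 25740. Since P₁ is strictly southwest of P₂, a monotone path through both must visit P₁ then P₂; paths through both = C(8, 5)·C(8, 3)·C(2, 1) = 6272. Avoid both = 48620 − 11760 − 25740 + 6272 = 17392.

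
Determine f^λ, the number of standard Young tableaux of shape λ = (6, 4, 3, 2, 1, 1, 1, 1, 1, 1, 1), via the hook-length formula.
# SYT of shape (6, 4, 3, 2, 1, 1, 1, 1, 1, 1, 1) = 626749200

Hook-length formula: f^λ = n! / Π hook(c), product over all cells c of the Young diagram. For λ = (6, 4, 3, 2, 1, 1, 1, 1, 1, 1, 1), n = 22 boxes. Hook lengths by row (left-to-right, top-to-bottom): [16, 8, 6, 4, 2, 1]; [13, 5, 3, 1]; [11, 3, 1]; [9, 1]; [7]; [6]; [5]; [4]; [3]; [2]; [1]. Product of hooks = 1793381990400. So f^λ = 22! / 1793381990400 = 1124000727777607680000 / 1793381990400 = 626749200.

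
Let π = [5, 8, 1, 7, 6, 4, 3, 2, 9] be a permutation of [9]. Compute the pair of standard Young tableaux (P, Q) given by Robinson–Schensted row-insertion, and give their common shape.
P = [1, 2, 9] / [3, 6] / [4] / [5] / [7] / [8];  Q = [1, 2, 9] / [3, 4] / [5] / [6] / [7] / [8];  common shape = (3, 2, 1, 1, 1, 1)

Row-insert the values π_1, π_2, … into P one at a time, bumping the leftmost entry strictly greater than the inserted value down to the next row. The recording tableau Q records, in position (i, j), the step at which that cell was added to P.
  Insert 5 (step 1): P = [5];  Q = [1]
  Insert 8 (step 2): P = [5, 8];  Q = [1, 2]
  Insert 1 (step 3): P = [1, 8] / [5];  Q = [1, 2] / [3]
  Insert 7 (step 4): P = [1, 7] / [5, 8];  Q = [1, 2] / [3, 4]
  Insert 6 (step 5): P = [1, 6] / [5, 7] / [8];  Q = [1, 2] / [3, 4] / [5]
  Insert 4 (step 6): P = [1, 4] / [5, 6] / [7] / [8];  Q = [1, 2] / [3, 4] / [5] / [6]
  Insert 3 (step 7): P = [1, 3] / [4, 6] / [5] / [7] / [8];  Q = [1, 2] / [3, 4] / [5] / [6] / [7]
  Insert 2 (step 8): P = [1, 2] / [3, 6] / [4] / [5] / [7] / [8];  Q = [1, 2] / [3, 4] / [5] / [6] / [7] / [8]
  Insert 9 (step 9): P = [1, 2, 9] / [3, 6] / [4] / [5] / [7] / [8];  Q = [1, 2, 9] / [3, 4] / [5] / [6] / [7] / [8]
Final shape: (3, 2, 1, 1, 1, 1).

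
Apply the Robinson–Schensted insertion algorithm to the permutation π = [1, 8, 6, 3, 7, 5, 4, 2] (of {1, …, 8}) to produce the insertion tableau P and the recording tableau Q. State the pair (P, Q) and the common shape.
P = [1, 2, 4] / [3, 7] / [5] / [6] / [8];  Q = [1, 2, 5] / [3, 6] / [4] / [7] / [8];  common shape = (3, 2, 1, 1, 1)

Row-insert the values π_1, π_2, … into P one at a time, bumping the leftmost entry strictly greater than the inserted value down to the next row. The recording tableau Q records, in position (i, j), the step at which that cell was added to P.
  Insert 1 (step 1): P = [1];  Q = [1]
  Insert 8 (step 2): P = [1, 8];  Q = [1, 2]
  Insert 6 (step 3): P = [1, 6] / [8];  Q = [1, 2] / [3]
  Insert 3 (step 4): P = [1, 3] / [6] / [8];  Q = [1, 2] / [3] / [4]
  Insert 7 (step 5): P = [1, 3, 7] / [6] / [8];  Q = [1, 2, 5] / [3] / [4]
  Insert 5 (step 6): P = [1, 3, 5] / [6, 7] / [8];  Q = [1, 2, 5] / [3, 6] / [4]
  Insert 4 (step 7): P = [1, 3, 4] / [5, 7] / [6] / [8];  Q = [1, 2, 5] / [3, 6] / [4] / [7]
  Insert 2 (step 8): P = [1, 2, 4] / [3, 7] / [5] / [6] / [8];  Q = [1, 2, 5] / [3, 6] / [4] / [7] / [8]
Final shape: (3, 2, 1, 1, 1).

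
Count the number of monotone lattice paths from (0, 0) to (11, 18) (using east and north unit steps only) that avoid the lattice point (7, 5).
Number of paths = 32712330

Total paths from (0, 0) to (11, 18): C(29, 11) = 34597290. Paths through (7, 5): (paths (0, 0) → (7, 5)) × (paths (7, 5) → (11, 18)) = C(12, 7) · C(17, 4) = 792 · 2380 = 1884960. Avoidance count = 34597290 − 1884960 = 32712330.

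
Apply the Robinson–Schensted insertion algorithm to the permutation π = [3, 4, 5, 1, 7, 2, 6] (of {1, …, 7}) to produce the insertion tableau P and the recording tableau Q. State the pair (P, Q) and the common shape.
P = [1, 2, 5, 6] / [3, 4, 7];  Q = [1, 2, 3, 5] / [4, 6, 7];  common shape = (4, 3)

Row-insert the values π_1, π_2, … into P one at a time, bumping the leftmost entry strictly greater than the inserted value down to the next row. The recording tableau Q records, in position (i, j), the step at which that cell was added to P.
  Insert 3 (step 1): P = [3];  Q = [1]
  Insert 4 (step 2): P = [3, 4];  Q = [1, 2]
  Insert 5 (step 3): P = [3, 4, 5];  Q = [1, 2, 3]
  Insert 1 (step 4): P = [1, 4, 5] / [3];  Q = [1, 2, 3] / [4]
  Insert 7 (step 5): P = [1, 4, 5, 7] / [3];  Q = [1, 2, 3, 5] / [4]
  Insert 2 (step 6): P = [1, 2, 5, 7] / [3, 4];  Q = [1, 2, 3, 5] / [4, 6]
  Insert 6 (step 7): P = [1, 2, 5, 6] / [3, 4, 7];  Q = [1, 2, 3, 5] / [4, 6, 7]
Final shape: (4, 3).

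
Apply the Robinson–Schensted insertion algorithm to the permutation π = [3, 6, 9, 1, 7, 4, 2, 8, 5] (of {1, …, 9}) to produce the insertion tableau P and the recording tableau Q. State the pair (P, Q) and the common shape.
P = [1, 2, 5, 8] / [3, 4, 7] / [6] / [9];  Q = [1, 2, 3, 8] / [4, 5, 9] / [6] / [7];  common shape = (4, 3, 1, 1)

Row-insert the values π_1, π_2, … into P one at a time, bumping the leftmost entry strictly greater than the inserted value down to the next row. The recording tableau Q records, in position (i, j), the step at which that cell was added to P.
  Insert 3 (step 1): P = [3];  Q = [1]
  Insert 6 (step 2): P = [3, 6];  Q = [1, 2]
  Insert 9 (step 3): P = [3, 6, 9];  Q = [1, 2, 3]
  Insert 1 (step 4): P = [1, 6, 9] / [3];  Q = [1, 2, 3] / [4]
  Insert 7 (step 5): P = [1, 6, 7] / [3, 9];  Q = [1, 2, 3] / [4, 5]
  Insert 4 (step 6): P = [1, 4, 7] / [3, 6] / [9];  Q = [1, 2, 3] / [4, 5] / [6]
  Insert 2 (step 7): P = [1, 2, 7] / [3, 4] / [6] / [9];  Q = [1, 2, 3] / [4, 5] / [6] / [7]
  Insert 8 (step 8): P = [1, 2, 7, 8] / [3, 4] / [6] / [9];  Q = [1, 2, 3, 8] / [4, 5] / [6] / [7]
  Insert 5 (step 9): P = [1, 2, 5, 8] / [3, 4, 7] / [6] / [9];  Q = [1, 2, 3, 8] / [4, 5, 9] / [6] / [7]
Final shape: (4, 3, 1, 1).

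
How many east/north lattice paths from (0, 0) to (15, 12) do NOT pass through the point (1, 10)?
Number of paths = 17382540

Total paths from (0, 0) to (15, 12): C(27, 15) = 17383860. Paths through (1, 10): (paths (0, 0) → (1, 10)) × (paths (1, 10) → (15, 12)) = C(11, 1) · C(16, 14) = 11 · 120 = 1320. Avoidance count = 17383860 − 1320 = 17382540.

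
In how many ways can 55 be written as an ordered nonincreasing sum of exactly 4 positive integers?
p(55, 4 parts) = 1215

Partitions of n into exactly k parts are in bijection with partitions of n − k into at most k parts (subtract 1 from each part). So p(55, exactly 4) = p(51, parts ≤ 4). Computing via the recurrence p(m, j) = p(m, j−1) + p(m−j, j) gives 1215.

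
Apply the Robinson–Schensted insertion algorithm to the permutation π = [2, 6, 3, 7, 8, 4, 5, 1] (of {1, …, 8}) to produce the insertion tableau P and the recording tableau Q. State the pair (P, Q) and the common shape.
P = [1, 3, 4, 5] / [2, 7, 8] / [6];  Q = [1, 2, 4, 5] / [3, 6, 7] / [8];  common shape = (4, 3, 1)

Row-insert the values π_1, π_2, … into P one at a time, bumping the leftmost entry strictly greater than the inserted value down to the next row. The recording tableau Q records, in position (i, j), the step at which that cell was added to P.
  Insert 2 (step 1): P = [2];  Q = [1]
  Insert 6 (step 2): P = [2, 6];  Q = [1, 2]
  Insert 3 (step 3): P = [2, 3] / [6];  Q = [1, 2] / [3]
  Insert 7 (step 4): P = [2, 3, 7] / [6];  Q = [1, 2, 4] / [3]
  Insert 8 (step 5): P = [2, 3, 7, 8] / [6];  Q = [1, 2, 4, 5] / [3]
  Insert 4 (step 6): P = [2, 3, 4, 8] / [6, 7];  Q = [1, 2, 4, 5] / [3, 6]
  Insert 5 (step 7): P = [2, 3, 4, 5] / [6, 7, 8];  Q = [1, 2, 4, 5] / [3, 6, 7]
  Insert 1 (step 8): P = [1, 3, 4, 5] / [2, 7, 8] / [6];  Q = [1, 2, 4, 5] / [3, 6, 7] / [8]
Final shape: (4, 3, 1).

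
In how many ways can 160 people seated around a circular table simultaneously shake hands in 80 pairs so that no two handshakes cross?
C_80 = 1136359577947336271931632877004667456667613940

These noncrossing handshakes are counted by the Catalan number C_n = (1/(n + 1)) · C(2n, n). For n = 80: C_80 = (1/81) · C(160, 80) = 92045125813734238026462263037378063990076729140/81 = 1136359577947336271931632877004667456667613940.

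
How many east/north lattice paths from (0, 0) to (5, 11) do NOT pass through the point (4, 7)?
Number of paths = 2718

Total paths from (0, 0) to (5, 11): C(16, 5) = 4368. Paths through (4, 7): (paths (0, 0) → (4, 7)) × (paths (4, 7) → (5, 11)) = C(11, 4) · C(5, 1) = 330 · 5 = 1650. Avoidance count = 4368 − 1650 = 2718.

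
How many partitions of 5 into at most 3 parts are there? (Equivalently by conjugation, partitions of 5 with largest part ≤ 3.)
p(5, parts ≤ 3) = 5

Partitions of 5 with all parts ≤ 3: 3+2, 3+1+1, 2+2+1, 2+1+1+1, 1+1+1+1+1. Count = 5.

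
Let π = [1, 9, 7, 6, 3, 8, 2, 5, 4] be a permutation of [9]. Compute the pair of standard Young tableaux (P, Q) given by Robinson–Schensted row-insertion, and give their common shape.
P = [1, 2, 4] / [3, 5] / [6, 8] / [7] / [9];  Q = [1, 2, 6] / [3, 8] / [4, 9] / [5] / [7];  common shape = (3, 2, 2, 1, 1)

Row-insert the values π_1, π_2, … into P one at a time, bumping the leftmost entry strictly greater than the inserted value down to the next row. The recording tableau Q records, in position (i, j), the step at which that cell was added to P.
  Insert 1 (step 1): P = [1];  Q = [1]
  Insert 9 (step 2): P = [1, 9];  Q = [1, 2]
  Insert 7 (step 3): P = [1, 7] / [9];  Q = [1, 2] / [3]
  Insert 6 (step 4): P = [1, 6] / [7] / [9];  Q = [1, 2] / [3] / [4]
  Insert 3 (step 5): P = [1, 3] / [6] / [7] / [9];  Q = [1, 2] / [3] / [4] / [5]
  Insert 8 (step 6): P = [1, 3, 8] / [6] / [7] / [9];  Q = [1, 2, 6] / [3] / [4] / [5]
  Insert 2 (step 7): P = [1, 2, 8] / [3] / [6] / [7] / [9];  Q = [1, 2, 6] / [3] / [4] / [5] / [7]
  Insert 5 (step 8): P = [1, 2, 5] / [3, 8] / [6] / [7] / [9];  Q = [1, 2, 6] / [3, 8] / [4] / [5] / [7]
  Insert 4 (step 9): P = [1, 2, 4] / [3, 5] / [6, 8] / [7] / [9];  Q = [1, 2, 6] / [3, 8] / [4, 9] / [5] / [7]
Final shape: (3, 2, 2, 1, 1).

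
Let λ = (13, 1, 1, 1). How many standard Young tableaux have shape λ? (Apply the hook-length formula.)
# SYT of shape (13, 1, 1, 1) = 455

Hook-length formula: f^λ = n! / Π hook(c), product over all cells c of the Young diagram. For λ = (13, 1, 1, 1), n = 16 boxes. Hook lengths by row (left-to-right, top-to-bottom): [16, 12, 11, 10, 9, 8, 7, 6, 5, 4, 3, 2, 1]; [3]; [2]; [1]. Product of hooks = 45984153600. So f^λ = 16! / 45984153600 = 20922789888000 / 45984153600 = 455.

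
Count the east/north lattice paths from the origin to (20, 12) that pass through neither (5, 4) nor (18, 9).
Number of paths = 127940706

Inclusion–exclusion. Total paths: C(32, 20) = 225792840. Through P₁: C(9, 5)·C(23, 15) = 61779564. Through P₂: C(27, 18)·C(5, 2) = 46868250. Since P₁ is strictly southwest of P₂, a monotone path through both must visit P₁ then P₂; paths through both = C(9, 5)·C(18, 13)·C(5, 2) = 10795680. Avoid both = 225792840 − 61779564 − 46868250 + 10795680 = 127940706.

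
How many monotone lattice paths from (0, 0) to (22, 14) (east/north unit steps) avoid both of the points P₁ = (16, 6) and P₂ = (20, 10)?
Number of paths = 3199902786

Inclusion–exclusion. Total paths: C(36, 22) = 3796297200. Through P₁: C(22, 16)·C(14, 6) = 224062839. Through P₂: C(30, 20)·C(6, 2) = 450675225. Since P₁ is strictly southwest of P₂, a monotone path through both must visit P₁ then P₂; paths through both = C(22, 16)·C(8, 4)·C(6, 2) = 78343650. Avoid both = 3796297200 − 224062839 − 450675225 + 78343650 = 3199902786.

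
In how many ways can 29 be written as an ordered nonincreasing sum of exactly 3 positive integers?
p(29, 3 parts) = 70

Partitions of n into exactly k parts are in bijection with partitions of n − k into at most k parts (subtract 1 from each part). So p(29, exactly 3) = p(26, parts ≤ 3). Computing via the recurrence p(m, j) = p(m, j−1) + p(m−j, j) gives 70.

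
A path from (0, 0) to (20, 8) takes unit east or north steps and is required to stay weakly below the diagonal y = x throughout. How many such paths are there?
Number of paths = 1924065

By the reflection principle (André's argument), the number of monotone paths to (20, 8) with n ≤ m that never go above y = x is C(28, 20) − C(28, 21) = 3108105 − 1184040 = 1924065.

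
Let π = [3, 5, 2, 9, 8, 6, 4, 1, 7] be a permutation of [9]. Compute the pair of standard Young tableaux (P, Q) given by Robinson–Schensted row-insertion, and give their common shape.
P = [1, 4, 6, 7] / [2, 5] / [3] / [8] / [9];  Q = [1, 2, 4, 9] / [3, 5] / [6] / [7] / [8];  common shape = (4, 2, 1, 1, 1)

Row-insert the values π_1, π_2, … into P one at a time, bumping the leftmost entry strictly greater than the inserted value down to the next row. The recording tableau Q records, in position (i, j), the step at which that cell was added to P.
  Insert 3 (step 1): P = [3];  Q = [1]
  Insert 5 (step 2): P = [3, 5];  Q = [1, 2]
  Insert 2 (step 3): P = [2, 5] / [3];  Q = [1, 2] / [3]
  Insert 9 (step 4): P = [2, 5, 9] / [3];  Q = [1, 2, 4] / [3]
  Insert 8 (step 5): P = [2, 5, 8] / [3, 9];  Q = [1, 2, 4] / [3, 5]
  Insert 6 (step 6): P = [2, 5, 6] / [3, 8] / [9];  Q = [1, 2, 4] / [3, 5] / [6]
  Insert 4 (step 7): P = [2, 4, 6] / [3, 5] / [8] / [9];  Q = [1, 2, 4] / [3, 5] / [6] / [7]
  Insert 1 (step 8): P = [1, 4, 6] / [2, 5] / [3] / [8] / [9];  Q = [1, 2, 4] / [3, 5] / [6] / [7] / [8]
  Insert 7 (step 9): P = [1, 4, 6, 7] / [2, 5] / [3] / [8] / [9];  Q = [1, 2, 4, 9] / [3, 5] / [6] / [7] / [8]
Final shape: (4, 2, 1, 1, 1).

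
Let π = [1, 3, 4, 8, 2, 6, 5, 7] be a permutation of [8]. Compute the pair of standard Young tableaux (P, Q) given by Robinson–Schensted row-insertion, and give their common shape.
P = [1, 2, 4, 5, 7] / [3, 6] / [8];  Q = [1, 2, 3, 4, 8] / [5, 6] / [7];  common shape = (5, 2, 1)

Row-insert the values π_1, π_2, … into P one at a time, bumping the leftmost entry strictly greater than the inserted value down to the next row. The recording tableau Q records, in position (i, j), the step at which that cell was added to P.
  Insert 1 (step 1): P = [1];  Q = [1]
  Insert 3 (step 2): P = [1, 3];  Q = [1, 2]
  Insert 4 (step 3): P = [1, 3, 4];  Q = [1, 2, 3]
  Insert 8 (step 4): P = [1, 3, 4, 8];  Q = [1, 2, 3, 4]
  Insert 2 (step 5): P = [1, 2, 4, 8] / [3];  Q = [1, 2, 3, 4] / [5]
  Insert 6 (step 6): P = [1, 2, 4, 6] / [3, 8];  Q = [1, 2, 3, 4] / [5, 6]
  Insert 5 (step 7): P = [1, 2, 4, 5] / [3, 6] / [8];  Q = [1, 2, 3, 4] / [5, 6] / [7]
  Insert 7 (step 8): P = [1, 2, 4, 5, 7] / [3, 6] / [8];  Q = [1, 2, 3, 4, 8] / [5, 6] / [7]
Final shape: (5, 2, 1).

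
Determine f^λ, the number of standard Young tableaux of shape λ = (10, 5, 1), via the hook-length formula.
# SYT of shape (10, 5, 1) = 20020

Hook-length formula: f^λ = n! / Π hook(c), product over all cells c of the Young diagram. For λ = (10, 5, 1), n = 16 boxes. Hook lengths by row (left-to-right, top-to-bottom): [12, 10, 9, 8, 7, 5, 4, 3, 2, 1]; [6, 4, 3, 2, 1]; [1]. Product of hooks = 1045094400. So f^λ = 16! / 1045094400 = 20922789888000 / 1045094400 = 20020.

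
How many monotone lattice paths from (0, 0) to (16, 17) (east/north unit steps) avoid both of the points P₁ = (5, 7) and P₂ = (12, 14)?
Number of paths = 644567578

Inclusion–exclusion. Total paths: C(33, 16) = 1166803110. Through P₁: C(12, 5)·C(21, 11) = 279351072. Through P₂: C(26, 12)·C(7, 4) = 338019500. Since P₁ is strictly southwest of P₂, a monotone path through both must visit P₁ then P₂; paths through both = C(12, 5)·C(14, 7)·C(7, 4) = 95135040. Avoid both = 1166803110 − 279351072 − 338019500 + 95135040 = 644567578.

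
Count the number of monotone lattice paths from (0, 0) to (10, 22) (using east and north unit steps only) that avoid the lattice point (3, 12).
Number of paths = 55663400

Total paths from (0, 0) to (10, 22): C(32, 10) = 64512240. Paths through (3, 12): (paths (0, 0) → (3, 12)) × (paths (3, 12) → (10, 22)) = C(15, 3) · C(17, 7) = 455 · 19448 = 8848840. Avoidance count = 64512240 − 8848840 = 55663400.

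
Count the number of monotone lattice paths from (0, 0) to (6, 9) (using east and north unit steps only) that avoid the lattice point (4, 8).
Number of paths = 3520

Total paths from (0, 0) to (6, 9): C(15, 6) = 5005. Paths through (4, 8): (paths (0, 0) → (4, 8)) × (paths (4, 8) → (6, 9)) = C(12, 4) · C(3, 2) = 495 · 3 = 1485. Avoidance count = 5005 − 1485 = 3520.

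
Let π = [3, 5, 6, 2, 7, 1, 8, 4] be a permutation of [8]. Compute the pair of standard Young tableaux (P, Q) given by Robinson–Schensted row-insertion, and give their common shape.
P = [1, 4, 6, 7, 8] / [2, 5] / [3];  Q = [1, 2, 3, 5, 7] / [4, 8] / [6];  common shape = (5, 2, 1)

Row-insert the values π_1, π_2, … into P one at a time, bumping the leftmost entry strictly greater than the inserted value down to the next row. The recording tableau Q records, in position (i, j), the step at which that cell was added to P.
  Insert 3 (step 1): P = [3];  Q = [1]
  Insert 5 (step 2): P = [3, 5];  Q = [1, 2]
  Insert 6 (step 3): P = [3, 5, 6];  Q = [1, 2, 3]
  Insert 2 (step 4): P = [2, 5, 6] / [3];  Q = [1, 2, 3] / [4]
  Insert 7 (step 5): P = [2, 5, 6, 7] / [3];  Q = [1, 2, 3, 5] / [4]
  Insert 1 (step 6): P = [1, 5, 6, 7] / [2] / [3];  Q = [1, 2, 3, 5] / [4] / [6]
  Insert 8 (step 7): P = [1, 5, 6, 7, 8] / [2] / [3];  Q = [1, 2, 3, 5, 7] / [4] / [6]
  Insert 4 (step 8): P = [1, 4, 6, 7, 8] / [2, 5] / [3];  Q = [1, 2, 3, 5, 7] / [4, 8] / [6]
Final shape: (5, 2, 1).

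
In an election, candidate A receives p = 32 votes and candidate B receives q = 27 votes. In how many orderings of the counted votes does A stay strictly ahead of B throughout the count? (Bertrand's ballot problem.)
Strict-lead orderings = 4101918749601365

Total orderings of the 59 votes with 32 for A: C(59, 32) = 48402641245296107. By the Bertrand ballot formula (Cycle Lemma / reflection principle), the number of orderings in which A is strictly ahead of B throughout is (p − q)/(p + q) · C(p + q, p) = (32 − 27)/(32 + 27) · 48402641245296107 = 4101918749601365.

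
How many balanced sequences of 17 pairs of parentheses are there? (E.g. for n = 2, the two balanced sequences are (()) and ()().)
C_17 = 129644790

These balanced parentheses are counted by the Catalan number C_n = (1/(n + 1)) · C(2n, n). For n = 17: C_17 = (1/18) · C(34, 17) = 2333606220/18 = 129644790.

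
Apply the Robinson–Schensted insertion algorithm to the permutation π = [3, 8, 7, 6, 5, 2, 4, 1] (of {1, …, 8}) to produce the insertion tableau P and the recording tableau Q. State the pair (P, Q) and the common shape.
P = [1, 4] / [2, 5] / [3] / [6] / [7] / [8];  Q = [1, 2] / [3, 7] / [4] / [5] / [6] / [8];  common shape = (2, 2, 1, 1, 1, 1)

Row-insert the values π_1, π_2, … into P one at a time, bumping the leftmost entry strictly greater than the inserted value down to the next row. The recording tableau Q records, in position (i, j), the step at which that cell was added to P.
  Insert 3 (step 1): P = [3];  Q = [1]
  Insert 8 (step 2): P = [3, 8];  Q = [1, 2]
  Insert 7 (step 3): P = [3, 7] / [8];  Q = [1, 2] / [3]
  Insert 6 (step 4): P = [3, 6] / [7] / [8];  Q = [1, 2] / [3] / [4]
  Insert 5 (step 5): P = [3, 5] / [6] / [7] / [8];  Q = [1, 2] / [3] / [4] / [5]
  Insert 2 (step 6): P = [2, 5] / [3] / [6] / [7] / [8];  Q = [1, 2] / [3] / [4] / [5] / [6]
  Insert 4 (step 7): P = [2, 4] / [3, 5] / [6] / [7] / [8];  Q = [1, 2] / [3, 7] / [4] / [5] / [6]
  Insert 1 (step 8): P = [1, 4] / [2, 5] / [3] / [6] / [7] / [8];  Q = [1, 2] / [3, 7] / [4] / [5] / [6] / [8]
Final shape: (2, 2, 1, 1, 1, 1).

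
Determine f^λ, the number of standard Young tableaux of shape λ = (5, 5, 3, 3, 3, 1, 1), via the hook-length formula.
# SYT of shape (5, 5, 3, 3, 3, 1, 1) = 272095200

Hook-length formula: f^λ = n! / Π hook(c), product over all cells c of the Young diagram. For λ = (5, 5, 3, 3, 3, 1, 1), n = 21 boxes. Hook lengths by row (left-to-right, top-to-bottom): [11, 8, 7, 3, 2]; [10, 7, 6, 2, 1]; [7, 4, 3]; [6, 3, 2]; [5, 2, 1]; [2]; [1]. Product of hooks = 187768627200. So f^λ = 21! / 187768627200 = 51090942171709440000 / 187768627200 = 272095200.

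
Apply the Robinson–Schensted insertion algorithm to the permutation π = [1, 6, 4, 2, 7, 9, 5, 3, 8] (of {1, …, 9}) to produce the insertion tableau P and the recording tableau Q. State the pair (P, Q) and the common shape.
P = [1, 2, 3, 8] / [4, 5, 9] / [6, 7];  Q = [1, 2, 5, 6] / [3, 7, 9] / [4, 8];  common shape = (4, 3, 2)

Row-insert the values π_1, π_2, … into P one at a time, bumping the leftmost entry strictly greater than the inserted value down to the next row. The recording tableau Q records, in position (i, j), the step at which that cell was added to P.
  Insert 1 (step 1): P = [1];  Q = [1]
  Insert 6 (step 2): P = [1, 6];  Q = [1, 2]
  Insert 4 (step 3): P = [1, 4] / [6];  Q = [1, 2] / [3]
  Insert 2 (step 4): P = [1, 2] / [4] / [6];  Q = [1, 2] / [3] / [4]
  Insert 7 (step 5): P = [1, 2, 7] / [4] / [6];  Q = [1, 2, 5] / [3] / [4]
  Insert 9 (step 6): P = [1, 2, 7, 9] / [4] / [6];  Q = [1, 2, 5, 6] / [3] / [4]
  Insert 5 (step 7): P = [1, 2, 5, 9] / [4, 7] / [6];  Q = [1, 2, 5, 6] / [3, 7] / [4]
  Insert 3 (step 8): P = [1, 2, 3, 9] / [4, 5] / [6, 7];  Q = [1, 2, 5, 6] / [3, 7] / [4, 8]
  Insert 8 (step 9): P = [1, 2, 3, 8] / [4, 5, 9] / [6, 7];  Q = [1, 2, 5, 6] / [3, 7, 9] / [4, 8]
Final shape: (4, 3, 2).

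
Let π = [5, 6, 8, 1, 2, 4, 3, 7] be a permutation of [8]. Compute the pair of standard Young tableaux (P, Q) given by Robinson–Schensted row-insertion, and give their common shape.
P = [1, 2, 3, 7] / [4, 6, 8] / [5];  Q = [1, 2, 3, 8] / [4, 5, 6] / [7];  common shape = (4, 3, 1)

Row-insert the values π_1, π_2, … into P one at a time, bumping the leftmost entry strictly greater than the inserted value down to the next row. The recording tableau Q records, in position (i, j), the step at which that cell was added to P.
  Insert 5 (step 1): P = [5];  Q = [1]
  Insert 6 (step 2): P = [5, 6];  Q = [1, 2]
  Insert 8 (step 3): P = [5, 6, 8];  Q = [1, 2, 3]
  Insert 1 (step 4): P = [1, 6, 8] / [5];  Q = [1, 2, 3] / [4]
  Insert 2 (step 5): P = [1, 2, 8] / [5, 6];  Q = [1, 2, 3] / [4, 5]
  Insert 4 (step 6): P = [1, 2, 4] / [5, 6, 8];  Q = [1, 2, 3] / [4, 5, 6]
  Insert 3 (step 7): P = [1, 2, 3] / [4, 6, 8] / [5];  Q = [1, 2, 3] / [4, 5, 6] / [7]
  Insert 7 (step 8): P = [1, 2, 3, 7] / [4, 6, 8] / [5];  Q = [1, 2, 3, 8] / [4, 5, 6] / [7]
Final shape: (4, 3, 1).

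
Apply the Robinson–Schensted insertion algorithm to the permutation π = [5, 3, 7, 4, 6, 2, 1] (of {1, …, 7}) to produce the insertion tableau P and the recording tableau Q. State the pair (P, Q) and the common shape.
P = [1, 4, 6] / [2, 7] / [3] / [5];  Q = [1, 3, 5] / [2, 4] / [6] / [7];  common shape = (3, 2, 1, 1)

Row-insert the values π_1, π_2, … into P one at a time, bumping the leftmost entry strictly greater than the inserted value down to the next row. The recording tableau Q records, in position (i, j), the step at which that cell was added to P.
  Insert 5 (step 1): P = [5];  Q = [1]
  Insert 3 (step 2): P = [3] / [5];  Q = [1] / [2]
  Insert 7 (step 3): P = [3, 7] / [5];  Q = [1, 3] / [2]
  Insert 4 (step 4): P = [3, 4] / [5, 7];  Q = [1, 3] / [2, 4]
  Insert 6 (step 5): P = [3, 4, 6] / [5, 7];  Q = [1, 3, 5] / [2, 4]
  Insert 2 (step 6): P = [2, 4, 6] / [3, 7] / [5];  Q = [1, 3, 5] / [2, 4] / [6]
  Insert 1 (step 7): P = [1, 4, 6] / [2, 7] / [3] / [5];  Q = [1, 3, 5] / [2, 4] / [6] / [7]
Final shape: (3, 2, 1, 1).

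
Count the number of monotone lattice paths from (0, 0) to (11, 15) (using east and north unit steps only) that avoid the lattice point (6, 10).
Number of paths = 5708144

Total paths from (0, 0) to (11, 15): C(26, 11) = 7726160. Paths through (6, 10): (paths (0, 0) → (6, 10)) × (paths (6, 10) → (11, 15)) = C(16, 6) · C(10, 5) = 8008 · 252 = 2018016. Avoidance count = 7726160 − 2018016 = 5708144.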